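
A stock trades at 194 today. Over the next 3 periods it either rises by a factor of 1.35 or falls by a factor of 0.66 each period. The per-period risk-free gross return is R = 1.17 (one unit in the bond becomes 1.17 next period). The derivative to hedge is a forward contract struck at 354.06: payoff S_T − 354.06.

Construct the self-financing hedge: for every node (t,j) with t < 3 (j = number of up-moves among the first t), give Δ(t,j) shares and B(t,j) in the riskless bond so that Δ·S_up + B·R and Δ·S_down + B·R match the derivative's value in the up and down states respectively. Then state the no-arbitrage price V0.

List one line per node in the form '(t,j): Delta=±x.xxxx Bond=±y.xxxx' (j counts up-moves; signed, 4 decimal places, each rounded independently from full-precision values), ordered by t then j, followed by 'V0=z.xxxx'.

(0,0): Delta=1.0000 Bond=-221.0646
(1,0): Delta=1.0000 Bond=-258.6456
(1,1): Delta=1.0000 Bond=-258.6456
(2,0): Delta=1.0000 Bond=-302.6154
(2,1): Delta=1.0000 Bond=-302.6154
(2,2): Delta=1.0000 Bond=-302.6154
V0=-27.0646

No-arbitrage ⇒ martingale measure with p* = (R−d)/(u−d) = 0.7391.
Terminal payoffs: V(3,0)=-298.2858, V(3,1)=-239.9764, V(3,2)=-120.7071, V(3,3)=123.2528
Node (2,0) S=84.5064: V=(p*·-239.9764+(1−p*)·-298.2858)/1.17=-218.1090; Δ=(-239.9764−-298.2858)/(114.0836−55.7742)=1.0000; B=V−Δ·S=-302.6154
Node (2,1) S=172.8540: V=(p*·-120.7071+(1−p*)·-239.9764)/1.17=-129.7614; Δ=(-120.7071−-239.9764)/(233.3529−114.0836)=1.0000; B=V−Δ·S=-302.6154
Node (2,2) S=353.5650: V=(p*·123.2528+(1−p*)·-120.7071)/1.17=50.9496; Δ=(123.2528−-120.7071)/(477.3128−233.3529)=1.0000; B=V−Δ·S=-302.6154
Node (1,0) S=128.0400: V=(p*·-129.7614+(1−p*)·-218.1090)/1.17=-130.6056; Δ=(-129.7614−-218.1090)/(172.8540−84.5064)=1.0000; B=V−Δ·S=-258.6456
Node (1,1) S=261.9000: V=(p*·50.9496+(1−p*)·-129.7614)/1.17=3.2544; Δ=(50.9496−-129.7614)/(353.5650−172.8540)=1.0000; B=V−Δ·S=-258.6456
Node (0,0) S=194.0000: V=(p*·3.2544+(1−p*)·-130.6056)/1.17=-27.0646; Δ=(3.2544−-130.6056)/(261.9000−128.0400)=1.0000; B=V−Δ·S=-221.0646
Self-financing check: at every node Δ·S+B equals the discounted successor values.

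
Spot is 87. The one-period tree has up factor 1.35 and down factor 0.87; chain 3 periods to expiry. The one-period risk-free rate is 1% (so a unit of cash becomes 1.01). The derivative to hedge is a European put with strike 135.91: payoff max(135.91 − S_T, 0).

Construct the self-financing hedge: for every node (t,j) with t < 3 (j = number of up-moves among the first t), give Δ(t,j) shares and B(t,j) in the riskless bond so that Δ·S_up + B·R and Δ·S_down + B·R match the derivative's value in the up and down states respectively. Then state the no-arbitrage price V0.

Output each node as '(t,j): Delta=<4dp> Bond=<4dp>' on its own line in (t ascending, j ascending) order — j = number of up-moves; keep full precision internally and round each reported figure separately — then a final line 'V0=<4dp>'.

The replicating-portfolio and risk-neutral prices coincide; use p* = (1.01−0.87)/(1.35−0.87) = 0.2917 for the latter.
Terminal values V(3,·): V(3,0)=78.6202, V(3,1)=47.0121, V(3,2)=0.0000, V(3,3)=0.0000
(2,0): S=65.8503. Δ = (V_up−V_dn)/(S_up−S_dn) = (47.0121−78.6202)/(88.8979−57.2898) = -1.0000. V = [p*·47.0121 + (1−p*)·78.6202]/1.01 = 68.7141. B = V − Δ·S = 134.5644.
(2,1): S=102.1815. Δ = (V_up−V_dn)/(S_up−S_dn) = (0.0000−47.0121)/(137.9450−88.8979) = -0.9585. V = [p*·0.0000 + (1−p*)·47.0121]/1.01 = 32.9705. B = V − Δ·S = 130.9124.
(2,2): S=158.5575. Δ = (V_up−V_dn)/(S_up−S_dn) = (0.0000−0.0000)/(214.0526−137.9450) = 0.0000. V = [p*·0.0000 + (1−p*)·0.0000]/1.01 = 0.0000. B = V − Δ·S = 0.0000.
(1,0): S=75.6900. Δ = (V_up−V_dn)/(S_up−S_dn) = (32.9705−68.7141)/(102.1815−65.8503) = -0.9838. V = [p*·32.9705 + (1−p*)·68.7141]/1.01 = 57.7117. B = V − Δ·S = 132.1774.
(1,1): S=117.4500. Δ = (V_up−V_dn)/(S_up−S_dn) = (0.0000−32.9705)/(158.5575−102.1815) = -0.5848. V = [p*·0.0000 + (1−p*)·32.9705]/1.01 = 23.1229. B = V − Δ·S = 91.8115.
(0,0): S=87.0000. Δ = (V_up−V_dn)/(S_up−S_dn) = (23.1229−57.7117)/(117.4500−75.6900) = -0.8283. V = [p*·23.1229 + (1−p*)·57.7117]/1.01 = 47.1518. B = V − Δ·S = 119.2119.
Self-financing check: at every node Δ·S+B equals the discounted successor values.

(0,0): Delta=-0.8283 Bond=119.2119
(1,0): Delta=-0.9838 Bond=132.1774
(1,1): Delta=-0.5848 Bond=91.8115
(2,0): Delta=-1.0000 Bond=134.5644
(2,1): Delta=-0.9585 Bond=130.9124
(2,2): Delta=0.0000 Bond=0.0000
V0=47.1518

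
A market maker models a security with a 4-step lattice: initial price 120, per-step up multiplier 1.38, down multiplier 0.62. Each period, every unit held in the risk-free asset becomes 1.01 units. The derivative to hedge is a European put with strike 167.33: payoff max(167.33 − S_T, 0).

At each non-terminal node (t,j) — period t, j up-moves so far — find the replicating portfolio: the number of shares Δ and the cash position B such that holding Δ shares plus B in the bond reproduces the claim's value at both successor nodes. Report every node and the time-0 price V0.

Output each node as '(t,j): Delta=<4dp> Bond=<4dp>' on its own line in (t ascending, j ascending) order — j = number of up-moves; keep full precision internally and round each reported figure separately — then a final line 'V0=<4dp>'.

No-arbitrage ⇒ martingale measure with p* = (R−d)/(u−d) = 0.5132.
At expiry t=4: V(4,0)=149.5984, V(4,1)=127.8629, V(4,2)=79.4838, V(4,3)=0.0000, V(4,4)=0.0000
Node (3,0) S=28.5994: V=(p*·127.8629+(1−p*)·149.5984)/1.01=137.0739; Δ=(127.8629−149.5984)/(39.4671−17.7316)=-1.0000; B=V−Δ·S=165.6733
Node (3,1) S=63.6566: V=(p*·79.4838+(1−p*)·127.8629)/1.01=102.0166; Δ=(79.4838−127.8629)/(87.8462−39.4671)=-1.0000; B=V−Δ·S=165.6733
Node (3,2) S=141.6874: V=(p*·0.0000+(1−p*)·79.4838)/1.01=38.3129; Δ=(0.0000−79.4838)/(195.5286−87.8462)=-0.7381; B=V−Δ·S=142.8969
Node (3,3) S=315.3686: V=(p*·0.0000+(1−p*)·0.0000)/1.01=0.0000; Δ=(0.0000−0.0000)/(435.2087−195.5286)=0.0000; B=V−Δ·S=0.0000
Node (2,0) S=46.1280: V=(p*·102.0166+(1−p*)·137.0739)/1.01=117.9049; Δ=(102.0166−137.0739)/(63.6566−28.5994)=-1.0000; B=V−Δ·S=164.0329
Node (2,1) S=102.6720: V=(p*·38.3129+(1−p*)·102.0166)/1.01=68.6402; Δ=(38.3129−102.0166)/(141.6874−63.6566)=-0.8164; B=V−Δ·S=152.4608
Node (2,2) S=228.5280: V=(p*·0.0000+(1−p*)·38.3129)/1.01=18.4677; Δ=(0.0000−38.3129)/(315.3686−141.6874)=-0.2206; B=V−Δ·S=68.8795
Node (1,0) S=74.4000: V=(p*·68.6402+(1−p*)·117.9049)/1.01=91.7073; Δ=(68.6402−117.9049)/(102.6720−46.1280)=-0.8713; B=V−Δ·S=156.5293
Node (1,1) S=165.6000: V=(p*·18.4677+(1−p*)·68.6402)/1.01=42.4691; Δ=(18.4677−68.6402)/(228.5280−102.6720)=-0.3987; B=V−Δ·S=108.4855
Node (0,0) S=120.0000: V=(p*·42.4691+(1−p*)·91.7073)/1.01=65.7825; Δ=(42.4691−91.7073)/(165.6000−74.4000)=-0.5399; B=V−Δ·S=130.5696
Each (Δ,B) replicates both successor values, so the strategy is self-financing and V0 is arbitrage-free.

(0,0): Delta=-0.5399 Bond=130.5696
(1,0): Delta=-0.8713 Bond=156.5293
(1,1): Delta=-0.3987 Bond=108.4855
(2,0): Delta=-1.0000 Bond=164.0329
(2,1): Delta=-0.8164 Bond=152.4608
(2,2): Delta=-0.2206 Bond=68.8795
(3,0): Delta=-1.0000 Bond=165.6733
(3,1): Delta=-1.0000 Bond=165.6733
(3,2): Delta=-0.7381 Bond=142.8969
(3,3): Delta=0.0000 Bond=0.0000
V0=65.7825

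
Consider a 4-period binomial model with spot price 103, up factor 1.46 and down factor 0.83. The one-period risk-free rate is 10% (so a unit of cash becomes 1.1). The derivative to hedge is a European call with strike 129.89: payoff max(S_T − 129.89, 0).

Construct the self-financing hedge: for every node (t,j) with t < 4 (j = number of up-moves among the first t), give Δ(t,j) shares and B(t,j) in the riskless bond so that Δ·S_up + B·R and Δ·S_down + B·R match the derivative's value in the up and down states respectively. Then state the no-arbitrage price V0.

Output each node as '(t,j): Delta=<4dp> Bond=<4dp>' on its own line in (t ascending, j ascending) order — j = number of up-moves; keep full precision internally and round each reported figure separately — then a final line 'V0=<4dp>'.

(0,0): Delta=0.7064 Bond=-42.9874
(1,0): Delta=0.4841 Bond=-28.2806
(1,1): Delta=0.8749 Bond=-72.6269
(2,0): Delta=0.1862 Bond=-9.9679
(2,1): Delta=0.7100 Bond=-59.2964
(2,2): Delta=1.0000 Bond=-107.3471
(3,0): Delta=0.0000 Bond=0.0000
(3,1): Delta=0.3273 Bond=-25.5842
(3,2): Delta=1.0000 Bond=-118.0818
(3,3): Delta=1.0000 Bond=-118.0818
V0=29.7747

The replicating-portfolio and risk-neutral prices coincide; use p* = (1.1−0.83)/(1.46−0.83) = 0.4286 for the latter.
Payoff layer (t=4): V(4,0)=0.0000, V(4,1)=0.0000, V(4,2)=21.3613, V(4,3)=136.1665, V(4,4)=338.1130
(3,0): S=58.8941. Δ = (V_up−V_dn)/(S_up−S_dn) = (0.0000−0.0000)/(85.9853−48.8821) = 0.0000. V = [p*·0.0000 + (1−p*)·0.0000]/1.1 = 0.0000. B = V − Δ·S = 0.0000.
(3,1): S=103.5968. Δ = (V_up−V_dn)/(S_up−S_dn) = (21.3613−0.0000)/(151.2513−85.9853) = 0.3273. V = [p*·21.3613 + (1−p*)·0.0000]/1.1 = 8.3226. B = V − Δ·S = -25.5842.
(3,2): S=182.2305. Δ = (V_up−V_dn)/(S_up−S_dn) = (136.1665−21.3613)/(266.0565−151.2513) = 1.0000. V = [p*·136.1665 + (1−p*)·21.3613]/1.1 = 64.1487. B = V − Δ·S = -118.0818.
(3,3): S=320.5500. Δ = (V_up−V_dn)/(S_up−S_dn) = (338.1130−136.1665)/(468.0030−266.0565) = 1.0000. V = [p*·338.1130 + (1−p*)·136.1665]/1.1 = 202.4682. B = V − Δ·S = -118.0818.
(2,0): S=70.9567. Δ = (V_up−V_dn)/(S_up−S_dn) = (8.3226−0.0000)/(103.5968−58.8941) = 0.1862. V = [p*·8.3226 + (1−p*)·0.0000]/1.1 = 3.2426. B = V − Δ·S = -9.9679.
(2,1): S=124.8154. Δ = (V_up−V_dn)/(S_up−S_dn) = (64.1487−8.3226)/(182.2305−103.5968) = 0.7100. V = [p*·64.1487 + (1−p*)·8.3226]/1.1 = 29.3164. B = V − Δ·S = -59.2964.
(2,2): S=219.5548. Δ = (V_up−V_dn)/(S_up−S_dn) = (202.4682−64.1487)/(320.5500−182.2305) = 1.0000. V = [p*·202.4682 + (1−p*)·64.1487]/1.1 = 112.2077. B = V − Δ·S = -107.3471.
(1,0): S=85.4900. Δ = (V_up−V_dn)/(S_up−S_dn) = (29.3164−3.2426)/(124.8154−70.9567) = 0.4841. V = [p*·29.3164 + (1−p*)·3.2426]/1.1 = 13.1064. B = V − Δ·S = -28.2806.
(1,1): S=150.3800. Δ = (V_up−V_dn)/(S_up−S_dn) = (112.2077−29.3164)/(219.5548−124.8154) = 0.8749. V = [p*·112.2077 + (1−p*)·29.3164]/1.1 = 58.9466. B = V − Δ·S = -72.6269.
(0,0): S=103.0000. Δ = (V_up−V_dn)/(S_up−S_dn) = (58.9466−13.1064)/(150.3800−85.4900) = 0.7064. V = [p*·58.9466 + (1−p*)·13.1064]/1.1 = 29.7747. B = V − Δ·S = -42.9874.
Root portfolio cost Δ·103+B reproduces V0=29.7747.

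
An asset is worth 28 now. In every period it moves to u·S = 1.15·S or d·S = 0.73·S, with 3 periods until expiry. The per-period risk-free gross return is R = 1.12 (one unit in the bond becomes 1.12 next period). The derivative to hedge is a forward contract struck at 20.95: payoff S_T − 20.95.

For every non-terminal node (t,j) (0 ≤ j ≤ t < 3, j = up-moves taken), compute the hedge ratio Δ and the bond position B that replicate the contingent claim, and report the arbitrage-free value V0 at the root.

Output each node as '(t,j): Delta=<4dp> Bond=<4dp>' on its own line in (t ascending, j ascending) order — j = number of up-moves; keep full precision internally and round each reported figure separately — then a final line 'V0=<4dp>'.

The replicating-portfolio and risk-neutral prices coincide; use p* = (1.12−0.73)/(1.15−0.73) = 0.9286 for the latter.
Payoff layer (t=3): V(3,0)=-10.0575, V(3,1)=-3.7906, V(3,2)=6.0819, V(3,3)=21.6345
(2,0): S=14.9212. Δ = (V_up−V_dn)/(S_up−S_dn) = (-3.7906−-10.0575)/(17.1594−10.8925) = 1.0000. V = [p*·-3.7906 + (1−p*)·-10.0575]/1.12 = -3.7842. B = V − Δ·S = -18.7054.
(2,1): S=23.5060. Δ = (V_up−V_dn)/(S_up−S_dn) = (6.0819−-3.7906)/(27.0319−17.1594) = 1.0000. V = [p*·6.0819 + (1−p*)·-3.7906]/1.12 = 4.8006. B = V − Δ·S = -18.7054.
(2,2): S=37.0300. Δ = (V_up−V_dn)/(S_up−S_dn) = (21.6345−6.0819)/(42.5845−27.0319) = 1.0000. V = [p*·21.6345 + (1−p*)·6.0819]/1.12 = 18.3246. B = V − Δ·S = -18.7054.
(1,0): S=20.4400. Δ = (V_up−V_dn)/(S_up−S_dn) = (4.8006−-3.7842)/(23.5060−14.9212) = 1.0000. V = [p*·4.8006 + (1−p*)·-3.7842]/1.12 = 3.7388. B = V − Δ·S = -16.7012.
(1,1): S=32.2000. Δ = (V_up−V_dn)/(S_up−S_dn) = (18.3246−4.8006)/(37.0300−23.5060) = 1.0000. V = [p*·18.3246 + (1−p*)·4.8006]/1.12 = 15.4988. B = V − Δ·S = -16.7012.
(0,0): S=28.0000. Δ = (V_up−V_dn)/(S_up−S_dn) = (15.4988−3.7388)/(32.2000−20.4400) = 1.0000. V = [p*·15.4988 + (1−p*)·3.7388]/1.12 = 13.0882. B = V − Δ·S = -14.9118.
The time-0 hedge costs 13.0882, which is the no-arbitrage price.

(0,0): Delta=1.0000 Bond=-14.9118
(1,0): Delta=1.0000 Bond=-16.7012
(1,1): Delta=1.0000 Bond=-16.7012
(2,0): Delta=1.0000 Bond=-18.7054
(2,1): Delta=1.0000 Bond=-18.7054
(2,2): Delta=1.0000 Bond=-18.7054
V0=13.0882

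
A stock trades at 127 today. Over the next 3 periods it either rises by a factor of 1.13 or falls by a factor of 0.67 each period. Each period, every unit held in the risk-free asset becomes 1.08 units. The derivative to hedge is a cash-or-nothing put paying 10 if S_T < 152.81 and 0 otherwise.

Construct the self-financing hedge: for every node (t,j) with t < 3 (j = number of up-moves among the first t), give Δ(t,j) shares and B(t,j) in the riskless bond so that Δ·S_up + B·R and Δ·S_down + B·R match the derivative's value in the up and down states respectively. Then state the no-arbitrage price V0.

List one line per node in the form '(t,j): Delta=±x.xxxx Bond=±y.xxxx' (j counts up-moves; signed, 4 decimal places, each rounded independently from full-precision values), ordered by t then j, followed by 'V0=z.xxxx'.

No-arbitrage ⇒ martingale measure with p* = (R−d)/(u−d) = 0.8913.
Payoff layer (t=3): V(3,0)=10.0000, V(3,1)=10.0000, V(3,2)=10.0000, V(3,3)=0.0000
(2,0): S=57.0103. Δ = (V_up−V_dn)/(S_up−S_dn) = (10.0000−10.0000)/(64.4216−38.1969) = 0.0000. V = [p*·10.0000 + (1−p*)·10.0000]/1.08 = 9.2593. B = V − Δ·S = 9.2593.
(2,1): S=96.1517. Δ = (V_up−V_dn)/(S_up−S_dn) = (10.0000−10.0000)/(108.6514−64.4216) = 0.0000. V = [p*·10.0000 + (1−p*)·10.0000]/1.08 = 9.2593. B = V − Δ·S = 9.2593.
(2,2): S=162.1663. Δ = (V_up−V_dn)/(S_up−S_dn) = (0.0000−10.0000)/(183.2479−108.6514) = -0.1341. V = [p*·0.0000 + (1−p*)·10.0000]/1.08 = 1.0064. B = V − Δ·S = 22.7456.
(1,0): S=85.0900. Δ = (V_up−V_dn)/(S_up−S_dn) = (9.2593−9.2593)/(96.1517−57.0103) = 0.0000. V = [p*·9.2593 + (1−p*)·9.2593]/1.08 = 8.5734. B = V − Δ·S = 8.5734.
(1,1): S=143.5100. Δ = (V_up−V_dn)/(S_up−S_dn) = (1.0064−9.2593)/(162.1663−96.1517) = -0.1250. V = [p*·1.0064 + (1−p*)·9.2593]/1.08 = 1.7625. B = V − Δ·S = 19.7034.
(0,0): S=127.0000. Δ = (V_up−V_dn)/(S_up−S_dn) = (1.7625−8.5734)/(143.5100−85.0900) = -0.1166. V = [p*·1.7625 + (1−p*)·8.5734]/1.08 = 2.3174. B = V − Δ·S = 17.1237.
Check: Δ(0,0)·S0 + B(0,0) = 2.3174 = V0.

(0,0): Delta=-0.1166 Bond=17.1237
(1,0): Delta=0.0000 Bond=8.5734
(1,1): Delta=-0.1250 Bond=19.7034
(2,0): Delta=0.0000 Bond=9.2593
(2,1): Delta=0.0000 Bond=9.2593
(2,2): Delta=-0.1341 Bond=22.7456
V0=2.3174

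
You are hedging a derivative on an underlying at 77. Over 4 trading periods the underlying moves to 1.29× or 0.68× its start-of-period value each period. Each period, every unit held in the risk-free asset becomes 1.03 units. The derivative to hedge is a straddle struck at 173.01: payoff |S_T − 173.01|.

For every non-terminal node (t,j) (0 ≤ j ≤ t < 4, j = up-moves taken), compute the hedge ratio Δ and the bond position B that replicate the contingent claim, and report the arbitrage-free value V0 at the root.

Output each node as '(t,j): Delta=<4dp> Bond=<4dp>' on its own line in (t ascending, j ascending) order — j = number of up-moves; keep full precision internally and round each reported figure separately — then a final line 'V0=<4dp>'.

(0,0): Delta=-0.7040 Bond=138.6676
(1,0): Delta=-1.0000 Bond=158.3287
(1,1): Delta=-0.5880 Bond=131.3126
(2,0): Delta=-1.0000 Bond=163.0785
(2,1): Delta=-1.0000 Bond=163.0785
(2,2): Delta=-0.4267 Bond=114.5808
(3,0): Delta=-1.0000 Bond=167.9709
(3,1): Delta=-1.0000 Bond=167.9709
(3,2): Delta=-1.0000 Bond=167.9709
(3,3): Delta=-0.2022 Bond=80.9105
V0=84.4632

Risk-neutral probability p* = (R−d)/(u−d) = (1.03−0.68)/(1.29−0.68) = 0.5738.
At expiry t=4: V(4,0)=156.5463, V(4,1)=141.7775, V(4,2)=113.7601, V(4,3)=60.6094, V(4,4)=40.2206
(3,0): S=24.2113. Δ = (V_up−V_dn)/(S_up−S_dn) = (141.7775−156.5463)/(31.2325−16.4637) = -1.0000. V = [p*·141.7775 + (1−p*)·156.5463]/1.03 = 143.7596. B = V − Δ·S = 167.9709.
(3,1): S=45.9302. Δ = (V_up−V_dn)/(S_up−S_dn) = (113.7601−141.7775)/(59.2499−31.2325) = -1.0000. V = [p*·113.7601 + (1−p*)·141.7775]/1.03 = 122.0407. B = V − Δ·S = 167.9709.
(3,2): S=87.1323. Δ = (V_up−V_dn)/(S_up−S_dn) = (60.6094−113.7601)/(112.4006−59.2499) = -1.0000. V = [p*·60.6094 + (1−p*)·113.7601]/1.03 = 80.8386. B = V − Δ·S = 167.9709.
(3,3): S=165.2951. Δ = (V_up−V_dn)/(S_up−S_dn) = (40.2206−60.6094)/(213.2306−112.4006) = -0.2022. V = [p*·40.2206 + (1−p*)·60.6094]/1.03 = 47.4863. B = V − Δ·S = 80.9105.
(2,0): S=35.6048. Δ = (V_up−V_dn)/(S_up−S_dn) = (122.0407−143.7596)/(45.9302−24.2113) = -1.0000. V = [p*·122.0407 + (1−p*)·143.7596]/1.03 = 127.4737. B = V − Δ·S = 163.0785.
(2,1): S=67.5444. Δ = (V_up−V_dn)/(S_up−S_dn) = (80.8386−122.0407)/(87.1323−45.9302) = -1.0000. V = [p*·80.8386 + (1−p*)·122.0407]/1.03 = 95.5341. B = V − Δ·S = 163.0785.
(2,2): S=128.1357. Δ = (V_up−V_dn)/(S_up−S_dn) = (47.4863−80.8386)/(165.2951−87.1323) = -0.4267. V = [p*·47.4863 + (1−p*)·80.8386]/1.03 = 59.9049. B = V − Δ·S = 114.5808.
(1,0): S=52.3600. Δ = (V_up−V_dn)/(S_up−S_dn) = (95.5341−127.4737)/(67.5444−35.6048) = -1.0000. V = [p*·95.5341 + (1−p*)·127.4737]/1.03 = 105.9687. B = V − Δ·S = 158.3287.
(1,1): S=99.3300. Δ = (V_up−V_dn)/(S_up−S_dn) = (59.9049−95.5341)/(128.1357−67.5444) = -0.5880. V = [p*·59.9049 + (1−p*)·95.5341]/1.03 = 72.9040. B = V − Δ·S = 131.3126.
(0,0): S=77.0000. Δ = (V_up−V_dn)/(S_up−S_dn) = (72.9040−105.9687)/(99.3300−52.3600) = -0.7040. V = [p*·72.9040 + (1−p*)·105.9687]/1.03 = 84.4632. B = V − Δ·S = 138.6676.
Self-financing check: at every node Δ·S+B equals the discounted successor values.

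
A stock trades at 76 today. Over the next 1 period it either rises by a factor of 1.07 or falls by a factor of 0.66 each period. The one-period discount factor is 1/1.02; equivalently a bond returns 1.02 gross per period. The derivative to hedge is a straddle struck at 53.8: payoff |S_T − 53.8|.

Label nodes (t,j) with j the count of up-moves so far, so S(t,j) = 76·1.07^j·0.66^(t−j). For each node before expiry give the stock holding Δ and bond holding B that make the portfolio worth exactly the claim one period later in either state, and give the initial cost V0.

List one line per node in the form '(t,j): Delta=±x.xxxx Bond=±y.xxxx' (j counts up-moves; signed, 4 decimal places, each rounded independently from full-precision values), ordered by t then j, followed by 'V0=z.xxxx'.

(0,0): Delta=0.7664 Bond=-34.1186
V0=24.1253

Risk-neutral probability p* = (R−d)/(u−d) = (1.02−0.66)/(1.07−0.66) = 0.8780.
Terminal payoffs: V(1,0)=3.6400, V(1,1)=27.5200
  t=0,j=0: stock 76.0000 → up 81.3200 (V=27.5200), down 50.1600 (V=3.6400). Price 24.1253; hedge Δ=0.7664, bond B=-34.1186.
Check: Δ(0,0)·S0 + B(0,0) = 24.1253 = V0.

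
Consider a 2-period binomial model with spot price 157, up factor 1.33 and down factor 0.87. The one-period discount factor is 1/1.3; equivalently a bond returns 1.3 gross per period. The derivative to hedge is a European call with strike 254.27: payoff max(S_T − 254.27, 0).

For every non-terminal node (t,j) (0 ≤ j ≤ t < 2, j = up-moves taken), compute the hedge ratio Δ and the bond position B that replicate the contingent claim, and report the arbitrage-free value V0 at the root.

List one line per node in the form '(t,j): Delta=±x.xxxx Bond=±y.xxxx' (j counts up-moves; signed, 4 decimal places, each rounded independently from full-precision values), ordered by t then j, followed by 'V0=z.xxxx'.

Since d<R<u, set p* = (R−d)/(u−d) = 0.9348; price each node as the discounted p*-expectation of its children.
Payoff layer (t=2): V(2,0)=0.0000, V(2,1)=0.0000, V(2,2)=23.4473
Node (1,0) S=136.5900: V=(p*·0.0000+(1−p*)·0.0000)/1.3=0.0000; Δ=(0.0000−0.0000)/(181.6647−118.8333)=0.0000; B=V−Δ·S=0.0000
Node (1,1) S=208.8100: V=(p*·23.4473+(1−p*)·0.0000)/1.3=16.8601; Δ=(23.4473−0.0000)/(277.7173−181.6647)=0.2441; B=V−Δ·S=-34.1123
Node (0,0) S=157.0000: V=(p*·16.8601+(1−p*)·0.0000)/1.3=12.1235; Δ=(16.8601−0.0000)/(208.8100−136.5900)=0.2335; B=V−Δ·S=-24.5289
The time-0 hedge costs 12.1235, which is the no-arbitrage price.

(0,0): Delta=0.2335 Bond=-24.5289
(1,0): Delta=0.0000 Bond=0.0000
(1,1): Delta=0.2441 Bond=-34.1123
V0=12.1235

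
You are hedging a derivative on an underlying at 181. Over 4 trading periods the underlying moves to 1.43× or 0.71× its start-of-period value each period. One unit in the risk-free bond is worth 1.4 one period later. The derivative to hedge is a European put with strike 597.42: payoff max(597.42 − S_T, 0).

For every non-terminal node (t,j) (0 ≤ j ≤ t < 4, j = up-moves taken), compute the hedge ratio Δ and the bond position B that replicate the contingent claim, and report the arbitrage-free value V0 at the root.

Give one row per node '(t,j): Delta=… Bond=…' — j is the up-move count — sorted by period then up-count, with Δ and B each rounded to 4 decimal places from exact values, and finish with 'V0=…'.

Risk-neutral probability p* = (R−d)/(u−d) = (1.4−0.71)/(1.43−0.71) = 0.9583.
At expiry t=4: V(4,0)=551.4249, V(4,1)=504.7819, V(4,2)=410.8390, V(4,3)=221.6302, V(4,4)=0.0000
Node (3,0) S=64.7819: V=(p*·504.7819+(1−p*)·551.4249)/1.4=361.9467; Δ=(504.7819−551.4249)/(92.6381−45.9951)=-1.0000; B=V−Δ·S=426.7286
Node (3,1) S=130.4762: V=(p*·410.8390+(1−p*)·504.7819)/1.4=296.2524; Δ=(410.8390−504.7819)/(186.5810−92.6381)=-1.0000; B=V−Δ·S=426.7286
Node (3,2) S=262.7901: V=(p*·221.6302+(1−p*)·410.8390)/1.4=163.9385; Δ=(221.6302−410.8390)/(375.7898−186.5810)=-1.0000; B=V−Δ·S=426.7286
Node (3,3) S=529.2815: V=(p*·0.0000+(1−p*)·221.6302)/1.4=6.5961; Δ=(0.0000−221.6302)/(756.8725−375.7898)=-0.5816; B=V−Δ·S=314.4158
Node (2,0) S=91.2421: V=(p*·296.2524+(1−p*)·361.9467)/1.4=213.5640; Δ=(296.2524−361.9467)/(130.4762−64.7819)=-1.0000; B=V−Δ·S=304.8061
Node (2,1) S=183.7693: V=(p*·163.9385+(1−p*)·296.2524)/1.4=121.0368; Δ=(163.9385−296.2524)/(262.7901−130.4762)=-1.0000; B=V−Δ·S=304.8061
Node (2,2) S=370.1269: V=(p*·6.5961+(1−p*)·163.9385)/1.4=9.3943; Δ=(6.5961−163.9385)/(529.2815−262.7901)=-0.5904; B=V−Δ·S=227.9254
Node (1,0) S=128.5100: V=(p*·121.0368+(1−p*)·213.5640)/1.4=89.2087; Δ=(121.0368−213.5640)/(183.7693−91.2421)=-1.0000; B=V−Δ·S=217.7187
Node (1,1) S=258.8300: V=(p*·9.3943+(1−p*)·121.0368)/1.4=10.0329; Δ=(9.3943−121.0368)/(370.1269−183.7693)=-0.5991; B=V−Δ·S=165.0919
Node (0,0) S=181.0000: V=(p*·10.0329+(1−p*)·89.2087)/1.4=9.5228; Δ=(10.0329−89.2087)/(258.8300−128.5100)=-0.6075; B=V−Δ·S=119.4891
Root portfolio cost Δ·181+B reproduces V0=9.5228.

(0,0): Delta=-0.6075 Bond=119.4891
(1,0): Delta=-1.0000 Bond=217.7187
(1,1): Delta=-0.5991 Bond=165.0919
(2,0): Delta=-1.0000 Bond=304.8061
(2,1): Delta=-1.0000 Bond=304.8061
(2,2): Delta=-0.5904 Bond=227.9254
(3,0): Delta=-1.0000 Bond=426.7286
(3,1): Delta=-1.0000 Bond=426.7286
(3,2): Delta=-1.0000 Bond=426.7286
(3,3): Delta=-0.5816 Bond=314.4158
V0=9.5228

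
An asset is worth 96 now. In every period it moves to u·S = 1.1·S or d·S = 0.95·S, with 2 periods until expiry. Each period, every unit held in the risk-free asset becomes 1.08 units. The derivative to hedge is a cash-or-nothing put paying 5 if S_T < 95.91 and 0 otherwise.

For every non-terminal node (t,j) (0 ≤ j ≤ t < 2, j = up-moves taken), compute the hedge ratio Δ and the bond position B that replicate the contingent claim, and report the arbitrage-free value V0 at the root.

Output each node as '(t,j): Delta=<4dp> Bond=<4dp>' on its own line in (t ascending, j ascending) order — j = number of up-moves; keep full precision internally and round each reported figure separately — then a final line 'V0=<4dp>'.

(0,0): Delta=-0.0429 Bond=4.1914
(1,0): Delta=-0.3655 Bond=33.9506
(1,1): Delta=0.0000 Bond=0.0000
V0=0.0762

Since d<R<u, set p* = (R−d)/(u−d) = 0.8667; price each node as the discounted p*-expectation of its children.
Terminal payoffs: V(2,0)=5.0000, V(2,1)=0.0000, V(2,2)=0.0000
(1,0): S=91.2000. Δ = (V_up−V_dn)/(S_up−S_dn) = (0.0000−5.0000)/(100.3200−86.6400) = -0.3655. V = [p*·0.0000 + (1−p*)·5.0000]/1.08 = 0.6173. B = V − Δ·S = 33.9506.
(1,1): S=105.6000. Δ = (V_up−V_dn)/(S_up−S_dn) = (0.0000−0.0000)/(116.1600−100.3200) = 0.0000. V = [p*·0.0000 + (1−p*)·0.0000]/1.08 = 0.0000. B = V − Δ·S = 0.0000.
(0,0): S=96.0000. Δ = (V_up−V_dn)/(S_up−S_dn) = (0.0000−0.6173)/(105.6000−91.2000) = -0.0429. V = [p*·0.0000 + (1−p*)·0.6173]/1.08 = 0.0762. B = V − Δ·S = 4.1914.
Self-financing check: at every node Δ·S+B equals the discounted successor values.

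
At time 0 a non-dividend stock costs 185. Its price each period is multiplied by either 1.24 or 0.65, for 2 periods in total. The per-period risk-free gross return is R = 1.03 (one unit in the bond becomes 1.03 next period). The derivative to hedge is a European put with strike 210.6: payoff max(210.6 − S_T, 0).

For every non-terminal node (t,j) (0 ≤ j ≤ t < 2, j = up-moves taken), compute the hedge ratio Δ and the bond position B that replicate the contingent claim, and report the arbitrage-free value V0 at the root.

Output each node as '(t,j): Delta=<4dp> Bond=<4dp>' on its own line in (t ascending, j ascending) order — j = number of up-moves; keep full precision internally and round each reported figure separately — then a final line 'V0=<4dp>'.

No-arbitrage ⇒ martingale measure with p* = (R−d)/(u−d) = 0.6441.
Terminal values V(2,·): V(2,0)=132.4375, V(2,1)=61.4900, V(2,2)=0.0000
Node (1,0) S=120.2500: V=(p*·61.4900+(1−p*)·132.4375)/1.03=84.2160; Δ=(61.4900−132.4375)/(149.1100−78.1625)=-1.0000; B=V−Δ·S=204.4660
Node (1,1) S=229.4000: V=(p*·0.0000+(1−p*)·61.4900)/1.03=21.2488; Δ=(0.0000−61.4900)/(284.4560−149.1100)=-0.4543; B=V−Δ·S=125.4691
Node (0,0) S=185.0000: V=(p*·21.2488+(1−p*)·84.2160)/1.03=42.3892; Δ=(21.2488−84.2160)/(229.4000−120.2500)=-0.5769; B=V−Δ·S=149.1133
The time-0 hedge costs 42.3892, which is the no-arbitrage price.

(0,0): Delta=-0.5769 Bond=149.1133
(1,0): Delta=-1.0000 Bond=204.4660
(1,1): Delta=-0.4543 Bond=125.4691
V0=42.3892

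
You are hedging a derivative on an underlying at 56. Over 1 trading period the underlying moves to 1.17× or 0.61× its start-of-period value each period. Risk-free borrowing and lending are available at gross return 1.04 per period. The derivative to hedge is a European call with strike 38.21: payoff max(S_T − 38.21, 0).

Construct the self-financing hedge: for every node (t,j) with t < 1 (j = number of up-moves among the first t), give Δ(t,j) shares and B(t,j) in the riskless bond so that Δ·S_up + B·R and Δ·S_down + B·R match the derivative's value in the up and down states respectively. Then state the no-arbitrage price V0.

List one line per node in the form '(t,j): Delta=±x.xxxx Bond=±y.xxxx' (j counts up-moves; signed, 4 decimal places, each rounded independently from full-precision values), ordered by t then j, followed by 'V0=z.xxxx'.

(0,0): Delta=0.8709 Bond=-28.6042
V0=20.1636

Under the risk-neutral measure, an up-move has probability p* = (R−d)/(u−d) = 0.7679 and values discount at R = 1.04.
Payoff layer (t=1): V(1,0)=0.0000, V(1,1)=27.3100
(0,0): S=56.0000. Δ = (V_up−V_dn)/(S_up−S_dn) = (27.3100−0.0000)/(65.5200−34.1600) = 0.8709. V = [p*·27.3100 + (1−p*)·0.0000]/1.04 = 20.1636. B = V − Δ·S = -28.6042.
Root portfolio cost Δ·56+B reproduces V0=20.1636.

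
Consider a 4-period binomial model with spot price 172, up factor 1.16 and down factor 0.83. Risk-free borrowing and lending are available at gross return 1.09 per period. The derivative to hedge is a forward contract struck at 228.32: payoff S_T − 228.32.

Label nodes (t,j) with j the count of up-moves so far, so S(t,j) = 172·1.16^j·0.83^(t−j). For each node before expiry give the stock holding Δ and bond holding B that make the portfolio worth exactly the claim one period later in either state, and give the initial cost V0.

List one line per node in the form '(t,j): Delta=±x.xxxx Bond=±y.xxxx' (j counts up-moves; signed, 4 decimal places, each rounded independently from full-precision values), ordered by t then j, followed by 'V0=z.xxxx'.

(0,0): Delta=1.0000 Bond=-161.7476
(1,0): Delta=1.0000 Bond=-176.3049
(1,1): Delta=1.0000 Bond=-176.3049
(2,0): Delta=1.0000 Bond=-192.1724
(2,1): Delta=1.0000 Bond=-192.1724
(2,2): Delta=1.0000 Bond=-192.1724
(3,0): Delta=1.0000 Bond=-209.4679
(3,1): Delta=1.0000 Bond=-209.4679
(3,2): Delta=1.0000 Bond=-209.4679
(3,3): Delta=1.0000 Bond=-209.4679
V0=10.2524

No-arbitrage ⇒ martingale measure with p* = (R−d)/(u−d) = 0.7879.
Terminal payoffs: V(4,0)=-146.6917, V(4,1)=-114.2371, V(4,2)=-68.8788, V(4,3)=-5.4865, V(4,4)=83.1100
Node (3,0) S=98.3474: V=(p*·-114.2371+(1−p*)·-146.6917)/1.09=-111.1205; Δ=(-114.2371−-146.6917)/(114.0829−81.6283)=1.0000; B=V−Δ·S=-209.4679
Node (3,1) S=137.4493: V=(p*·-68.8788+(1−p*)·-114.2371)/1.09=-72.0186; Δ=(-68.8788−-114.2371)/(159.4412−114.0829)=1.0000; B=V−Δ·S=-209.4679
Node (3,2) S=192.0979: V=(p*·-5.4865+(1−p*)·-68.8788)/1.09=-17.3700; Δ=(-5.4865−-68.8788)/(222.8335−159.4412)=1.0000; B=V−Δ·S=-209.4679
Node (3,3) S=268.4741: V=(p*·83.1100+(1−p*)·-5.4865)/1.09=59.0062; Δ=(83.1100−-5.4865)/(311.4300−222.8335)=1.0000; B=V−Δ·S=-209.4679
Node (2,0) S=118.4908: V=(p*·-72.0186+(1−p*)·-111.1205)/1.09=-73.6816; Δ=(-72.0186−-111.1205)/(137.4493−98.3474)=1.0000; B=V−Δ·S=-192.1724
Node (2,1) S=165.6016: V=(p*·-17.3700+(1−p*)·-72.0186)/1.09=-26.5708; Δ=(-17.3700−-72.0186)/(192.0979−137.4493)=1.0000; B=V−Δ·S=-192.1724
Node (2,2) S=231.4432: V=(p*·59.0062+(1−p*)·-17.3700)/1.09=39.2708; Δ=(59.0062−-17.3700)/(268.4741−192.0979)=1.0000; B=V−Δ·S=-192.1724
Node (1,0) S=142.7600: V=(p*·-26.5708+(1−p*)·-73.6816)/1.09=-33.5449; Δ=(-26.5708−-73.6816)/(165.6016−118.4908)=1.0000; B=V−Δ·S=-176.3049
Node (1,1) S=199.5200: V=(p*·39.2708+(1−p*)·-26.5708)/1.09=23.2151; Δ=(39.2708−-26.5708)/(231.4432−165.6016)=1.0000; B=V−Δ·S=-176.3049
Node (0,0) S=172.0000: V=(p*·23.2151+(1−p*)·-33.5449)/1.09=10.2524; Δ=(23.2151−-33.5449)/(199.5200−142.7600)=1.0000; B=V−Δ·S=-161.7476
The time-0 hedge costs 10.2524, which is the no-arbitrage price.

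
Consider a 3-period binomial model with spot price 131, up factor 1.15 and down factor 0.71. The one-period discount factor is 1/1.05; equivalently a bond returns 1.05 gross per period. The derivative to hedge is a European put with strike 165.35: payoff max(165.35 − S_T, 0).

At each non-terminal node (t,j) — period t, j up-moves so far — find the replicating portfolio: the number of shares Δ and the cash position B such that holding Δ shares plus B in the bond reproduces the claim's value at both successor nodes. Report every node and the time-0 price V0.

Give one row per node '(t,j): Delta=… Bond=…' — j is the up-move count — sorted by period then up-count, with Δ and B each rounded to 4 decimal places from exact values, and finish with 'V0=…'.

(0,0): Delta=-0.6816 Bond=114.6327
(1,0): Delta=-1.0000 Bond=149.9773
(1,1): Delta=-0.6238 Bond=111.6546
(2,0): Delta=-1.0000 Bond=157.4762
(2,1): Delta=-1.0000 Bond=157.4762
(2,2): Delta=-0.5555 Bond=105.4024
V0=25.3411

The replicating-portfolio and risk-neutral prices coincide; use p* = (1.05−0.71)/(1.15−0.71) = 0.7727 for the latter.
Terminal values V(3,·): V(3,0)=118.4637, V(3,1)=89.4073, V(3,2)=42.3443, V(3,3)=0.0000
  t=2,j=0: stock 66.0371 → up 75.9427 (V=89.4073), down 46.8863 (V=118.4637). Price 91.4391; hedge Δ=-1.0000, bond B=157.4762.
  t=2,j=1: stock 106.9615 → up 123.0057 (V=42.3443), down 75.9427 (V=89.4073). Price 50.5147; hedge Δ=-1.0000, bond B=157.4762.
  t=2,j=2: stock 173.2475 → up 199.2346 (V=0.0000), down 123.0057 (V=42.3443). Price 9.1654; hedge Δ=-0.5555, bond B=105.4024.
  t=1,j=0: stock 93.0100 → up 106.9615 (V=50.5147), down 66.0371 (V=91.4391). Price 56.9673; hedge Δ=-1.0000, bond B=149.9773.
  t=1,j=1: stock 150.6500 → up 173.2475 (V=9.1654), down 106.9615 (V=50.5147). Price 17.6790; hedge Δ=-0.6238, bond B=111.6546.
  t=0,j=0: stock 131.0000 → up 150.6500 (V=17.6790), down 93.0100 (V=56.9673). Price 25.3411; hedge Δ=-0.6816, bond B=114.6327.
Each (Δ,B) replicates both successor values, so the strategy is self-financing and V0 is arbitrage-free.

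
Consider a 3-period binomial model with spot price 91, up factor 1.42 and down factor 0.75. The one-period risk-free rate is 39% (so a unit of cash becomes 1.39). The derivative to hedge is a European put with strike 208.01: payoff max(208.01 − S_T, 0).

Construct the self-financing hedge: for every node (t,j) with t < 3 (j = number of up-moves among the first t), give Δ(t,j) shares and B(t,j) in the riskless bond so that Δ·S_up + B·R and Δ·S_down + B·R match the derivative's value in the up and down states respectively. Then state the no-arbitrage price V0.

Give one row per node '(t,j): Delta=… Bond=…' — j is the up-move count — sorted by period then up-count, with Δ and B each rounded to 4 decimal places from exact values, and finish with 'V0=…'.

Since d<R<u, set p* = (R−d)/(u−d) = 0.9552; price each node as the discounted p*-expectation of its children.
Payoff layer (t=3): V(3,0)=169.6194, V(3,1)=135.3237, V(3,2)=70.3907, V(3,3)=0.0000
Node (2,0) S=51.1875: V=(p*·135.3237+(1−p*)·169.6194)/1.39=98.4600; Δ=(135.3237−169.6194)/(72.6863−38.3906)=-1.0000; B=V−Δ·S=149.6475
Node (2,1) S=96.9150: V=(p*·70.3907+(1−p*)·135.3237)/1.39=52.7325; Δ=(70.3907−135.3237)/(137.6193−72.6863)=-1.0000; B=V−Δ·S=149.6475
Node (2,2) S=183.4924: V=(p*·0.0000+(1−p*)·70.3907)/1.39=2.2675; Δ=(0.0000−70.3907)/(260.5592−137.6193)=-0.5726; B=V−Δ·S=107.3282
Node (1,0) S=68.2500: V=(p*·52.7325+(1−p*)·98.4600)/1.39=39.4101; Δ=(52.7325−98.4600)/(96.9150−51.1875)=-1.0000; B=V−Δ·S=107.6601
Node (1,1) S=129.2200: V=(p*·2.2675+(1−p*)·52.7325)/1.39=3.2569; Δ=(2.2675−52.7325)/(183.4924−96.9150)=-0.5829; B=V−Δ·S=78.5778
Node (0,0) S=91.0000: V=(p*·3.2569+(1−p*)·39.4101)/1.39=3.5077; Δ=(3.2569−39.4101)/(129.2200−68.2500)=-0.5930; B=V−Δ·S=57.4676
Check: Δ(0,0)·S0 + B(0,0) = 3.5077 = V0.

(0,0): Delta=-0.5930 Bond=57.4676
(1,0): Delta=-1.0000 Bond=107.6601
(1,1): Delta=-0.5829 Bond=78.5778
(2,0): Delta=-1.0000 Bond=149.6475
(2,1): Delta=-1.0000 Bond=149.6475
(2,2): Delta=-0.5726 Bond=107.3282
V0=3.5077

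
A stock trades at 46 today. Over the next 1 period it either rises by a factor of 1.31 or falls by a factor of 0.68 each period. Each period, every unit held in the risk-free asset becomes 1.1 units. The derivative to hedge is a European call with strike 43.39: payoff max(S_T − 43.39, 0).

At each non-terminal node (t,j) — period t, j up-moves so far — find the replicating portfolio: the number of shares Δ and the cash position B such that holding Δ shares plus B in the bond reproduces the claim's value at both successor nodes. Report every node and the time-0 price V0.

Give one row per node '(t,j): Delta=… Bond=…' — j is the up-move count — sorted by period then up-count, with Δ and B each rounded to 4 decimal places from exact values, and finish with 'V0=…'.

The replicating-portfolio and risk-neutral prices coincide; use p* = (1.1−0.68)/(1.31−0.68) = 0.6667 for the latter.
Terminal values V(1,·): V(1,0)=0.0000, V(1,1)=16.8700
(0,0): S=46.0000. Δ = (V_up−V_dn)/(S_up−S_dn) = (16.8700−0.0000)/(60.2600−31.2800) = 0.5821. V = [p*·16.8700 + (1−p*)·0.0000]/1.1 = 10.2242. B = V − Δ·S = -16.5535.
Each (Δ,B) replicates both successor values, so the strategy is self-financing and V0 is arbitrage-free.

(0,0): Delta=0.5821 Bond=-16.5535
V0=10.2242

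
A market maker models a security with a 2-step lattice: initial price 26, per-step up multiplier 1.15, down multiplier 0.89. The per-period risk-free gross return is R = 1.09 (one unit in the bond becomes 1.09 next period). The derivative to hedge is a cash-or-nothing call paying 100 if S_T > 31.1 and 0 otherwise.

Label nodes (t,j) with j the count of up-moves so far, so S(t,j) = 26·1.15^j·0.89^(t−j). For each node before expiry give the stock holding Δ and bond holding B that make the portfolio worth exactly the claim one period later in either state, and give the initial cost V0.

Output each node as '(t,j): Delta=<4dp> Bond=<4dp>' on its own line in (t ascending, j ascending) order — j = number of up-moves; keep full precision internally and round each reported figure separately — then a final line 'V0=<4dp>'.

(0,0): Delta=10.4396 Bond=-221.6258
(1,0): Delta=0.0000 Bond=0.0000
(1,1): Delta=12.8634 Bond=-314.0438
V0=49.8035

The replicating-portfolio and risk-neutral prices coincide; use p* = (1.09−0.89)/(1.15−0.89) = 0.7692 for the latter.
Terminal payoffs: V(2,0)=0.0000, V(2,1)=0.0000, V(2,2)=100.0000
  t=1,j=0: stock 23.1400 → up 26.6110 (V=0.0000), down 20.5946 (V=0.0000). Price 0.0000; hedge Δ=0.0000, bond B=0.0000.
  t=1,j=1: stock 29.9000 → up 34.3850 (V=100.0000), down 26.6110 (V=0.0000). Price 70.5716; hedge Δ=12.8634, bond B=-314.0438.
  t=0,j=0: stock 26.0000 → up 29.9000 (V=70.5716), down 23.1400 (V=0.0000). Price 49.8035; hedge Δ=10.4396, bond B=-221.6258.
The time-0 hedge costs 49.8035, which is the no-arbitrage price.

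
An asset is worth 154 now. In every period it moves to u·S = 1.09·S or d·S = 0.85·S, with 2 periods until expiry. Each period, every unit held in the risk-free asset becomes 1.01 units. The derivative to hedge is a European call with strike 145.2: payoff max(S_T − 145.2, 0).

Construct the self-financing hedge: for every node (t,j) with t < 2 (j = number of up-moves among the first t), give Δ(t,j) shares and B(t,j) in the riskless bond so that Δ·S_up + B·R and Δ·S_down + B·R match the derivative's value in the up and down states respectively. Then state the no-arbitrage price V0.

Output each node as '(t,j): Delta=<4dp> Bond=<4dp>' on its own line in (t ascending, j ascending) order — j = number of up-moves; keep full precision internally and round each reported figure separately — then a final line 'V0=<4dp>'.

No-arbitrage ⇒ martingale measure with p* = (R−d)/(u−d) = 0.6667.
Terminal values V(2,·): V(2,0)=0.0000, V(2,1)=0.0000, V(2,2)=37.7674
(1,0): S=130.9000. Δ = (V_up−V_dn)/(S_up−S_dn) = (0.0000−0.0000)/(142.6810−111.2650) = 0.0000. V = [p*·0.0000 + (1−p*)·0.0000]/1.01 = 0.0000. B = V − Δ·S = 0.0000.
(1,1): S=167.8600. Δ = (V_up−V_dn)/(S_up−S_dn) = (37.7674−0.0000)/(182.9674−142.6810) = 0.9375. V = [p*·37.7674 + (1−p*)·0.0000]/1.01 = 24.9290. B = V − Δ·S = -132.4352.
(0,0): S=154.0000. Δ = (V_up−V_dn)/(S_up−S_dn) = (24.9290−0.0000)/(167.8600−130.9000) = 0.6745. V = [p*·24.9290 + (1−p*)·0.0000]/1.01 = 16.4548. B = V − Δ·S = -87.4160.
Self-financing check: at every node Δ·S+B equals the discounted successor values.

(0,0): Delta=0.6745 Bond=-87.4160
(1,0): Delta=0.0000 Bond=0.0000
(1,1): Delta=0.9375 Bond=-132.4352
V0=16.4548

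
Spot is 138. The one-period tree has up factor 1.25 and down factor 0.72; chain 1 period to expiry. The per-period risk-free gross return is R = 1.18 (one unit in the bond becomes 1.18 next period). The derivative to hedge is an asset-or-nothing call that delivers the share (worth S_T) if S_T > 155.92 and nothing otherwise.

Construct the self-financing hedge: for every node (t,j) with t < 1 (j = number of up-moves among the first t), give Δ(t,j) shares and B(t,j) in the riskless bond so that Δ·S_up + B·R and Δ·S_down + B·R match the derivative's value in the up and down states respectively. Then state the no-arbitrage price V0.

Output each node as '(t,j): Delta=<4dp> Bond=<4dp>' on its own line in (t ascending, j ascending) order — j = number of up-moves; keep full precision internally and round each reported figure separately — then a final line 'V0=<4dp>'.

The replicating-portfolio and risk-neutral prices coincide; use p* = (1.18−0.72)/(1.25−0.72) = 0.8679 for the latter.
At expiry t=1: V(1,0)=0.0000, V(1,1)=172.5000
Node (0,0) S=138.0000: V=(p*·172.5000+(1−p*)·0.0000)/1.18=126.8788; Δ=(172.5000−0.0000)/(172.5000−99.3600)=2.3585; B=V−Δ·S=-198.5929
Root portfolio cost Δ·138+B reproduces V0=126.8788.

(0,0): Delta=2.3585 Bond=-198.5929
V0=126.8788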